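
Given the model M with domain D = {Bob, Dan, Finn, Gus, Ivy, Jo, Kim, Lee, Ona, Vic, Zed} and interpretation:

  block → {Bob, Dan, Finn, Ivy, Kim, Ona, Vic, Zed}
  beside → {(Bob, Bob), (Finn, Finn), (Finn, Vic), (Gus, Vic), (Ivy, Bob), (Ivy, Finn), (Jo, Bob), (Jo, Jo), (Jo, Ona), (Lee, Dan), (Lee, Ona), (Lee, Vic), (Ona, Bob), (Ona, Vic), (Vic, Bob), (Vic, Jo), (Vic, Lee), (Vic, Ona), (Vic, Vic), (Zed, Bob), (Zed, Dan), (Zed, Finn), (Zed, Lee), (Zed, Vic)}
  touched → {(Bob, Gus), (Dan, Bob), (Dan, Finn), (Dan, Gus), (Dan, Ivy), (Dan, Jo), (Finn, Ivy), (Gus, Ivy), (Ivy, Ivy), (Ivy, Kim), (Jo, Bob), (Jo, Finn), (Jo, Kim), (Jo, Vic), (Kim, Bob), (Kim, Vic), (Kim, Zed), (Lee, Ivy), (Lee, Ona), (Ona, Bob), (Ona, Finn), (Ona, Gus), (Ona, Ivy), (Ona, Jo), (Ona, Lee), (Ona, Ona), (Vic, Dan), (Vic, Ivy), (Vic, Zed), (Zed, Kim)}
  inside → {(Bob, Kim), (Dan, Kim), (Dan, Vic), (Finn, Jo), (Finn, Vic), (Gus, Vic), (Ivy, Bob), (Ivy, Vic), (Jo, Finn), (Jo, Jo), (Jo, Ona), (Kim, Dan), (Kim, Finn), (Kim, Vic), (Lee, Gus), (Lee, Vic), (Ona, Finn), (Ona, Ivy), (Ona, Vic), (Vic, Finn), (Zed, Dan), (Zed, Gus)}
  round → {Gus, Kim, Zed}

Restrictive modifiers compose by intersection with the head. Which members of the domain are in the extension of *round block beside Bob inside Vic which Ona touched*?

⟦beside Bob⟧ = {x : ⟨x, Bob⟩ ∈ ⟦beside⟧} = {Bob, Ivy, Jo, Ona, Vic, Zed}
⟦inside Vic⟧ = {x : ⟨x, Vic⟩ ∈ ⟦inside⟧} = {Dan, Finn, Gus, Ivy, Kim, Lee, Ona}
⟦which Ona touched⟧ = {x : ⟨Ona, x⟩ ∈ ⟦touched⟧} = {Bob, Finn, Gus, Ivy, Jo, Lee, Ona}
⟦block⟧ = {Bob, Dan, Finn, Ivy, Kim, Ona, Vic, Zed}
… ∩ ⟦beside Bob⟧ = {Bob, Dan, Finn, Ivy, Kim, Ona, Vic, Zed} ∩ {Bob, Ivy, Jo, Ona, Vic, Zed} = {Bob, Ivy, Ona, Vic, Zed}
… ∩ ⟦inside Vic⟧ = {Bob, Ivy, Ona, Vic, Zed} ∩ {Dan, Finn, Gus, Ivy, Kim, Lee, Ona} = {Ivy, Ona}
… ∩ ⟦which Ona touched⟧ = {Ivy, Ona} ∩ {Bob, Finn, Gus, Ivy, Jo, Lee, Ona} = {Ivy, Ona}
… ∩ ⟦round⟧ = {Ivy, Ona} ∩ {Gus, Kim, Zed} = ∅
So ⟦round block beside Bob inside Vic which Ona touched⟧ = { }.

{ }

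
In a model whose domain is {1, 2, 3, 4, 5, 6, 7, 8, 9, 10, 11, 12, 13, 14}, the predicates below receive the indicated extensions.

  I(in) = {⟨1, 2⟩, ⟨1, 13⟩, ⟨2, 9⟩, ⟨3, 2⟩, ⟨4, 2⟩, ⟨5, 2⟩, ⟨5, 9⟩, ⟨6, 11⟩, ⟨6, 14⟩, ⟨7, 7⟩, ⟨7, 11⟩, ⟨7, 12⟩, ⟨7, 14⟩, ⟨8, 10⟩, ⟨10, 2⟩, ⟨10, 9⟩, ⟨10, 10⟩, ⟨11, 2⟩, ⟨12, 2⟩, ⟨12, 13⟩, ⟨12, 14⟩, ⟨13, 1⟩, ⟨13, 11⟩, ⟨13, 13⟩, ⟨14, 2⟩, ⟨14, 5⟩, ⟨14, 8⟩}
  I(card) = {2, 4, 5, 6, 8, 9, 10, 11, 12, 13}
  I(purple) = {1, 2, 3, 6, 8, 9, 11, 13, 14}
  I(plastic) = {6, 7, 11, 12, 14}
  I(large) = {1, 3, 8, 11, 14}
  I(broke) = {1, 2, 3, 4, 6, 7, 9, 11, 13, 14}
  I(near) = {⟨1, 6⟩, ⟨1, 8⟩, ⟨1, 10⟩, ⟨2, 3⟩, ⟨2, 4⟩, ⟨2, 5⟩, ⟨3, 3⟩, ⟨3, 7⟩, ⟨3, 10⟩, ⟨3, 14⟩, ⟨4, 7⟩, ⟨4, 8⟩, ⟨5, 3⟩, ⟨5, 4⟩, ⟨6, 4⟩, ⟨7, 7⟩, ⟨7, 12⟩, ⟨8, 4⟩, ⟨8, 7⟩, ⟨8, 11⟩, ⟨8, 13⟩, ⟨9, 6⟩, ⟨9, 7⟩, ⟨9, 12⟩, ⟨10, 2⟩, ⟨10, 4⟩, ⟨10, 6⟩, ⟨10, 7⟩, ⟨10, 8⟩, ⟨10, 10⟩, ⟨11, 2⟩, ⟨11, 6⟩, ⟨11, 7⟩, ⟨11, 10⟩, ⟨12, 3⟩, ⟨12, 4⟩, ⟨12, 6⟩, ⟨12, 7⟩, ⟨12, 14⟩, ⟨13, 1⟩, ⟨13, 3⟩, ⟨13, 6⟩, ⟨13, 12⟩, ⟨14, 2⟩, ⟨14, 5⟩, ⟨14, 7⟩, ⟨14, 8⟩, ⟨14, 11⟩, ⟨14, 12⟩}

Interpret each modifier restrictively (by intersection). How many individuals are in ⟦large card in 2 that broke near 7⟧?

1

⟦in 2⟧ = {x : ⟨x, 2⟩ ∈ ⟦in⟧} = {1, 3, 4, 5, 10, 11, 12, 14}
⟦that broke⟧ = ⟦broke⟧ = {1, 2, 3, 4, 6, 7, 9, 11, 13, 14}
⟦near 7⟧ = {x : ⟨x, 7⟩ ∈ ⟦near⟧} = {3, 4, 7, 8, 9, 10, 11, 12, 14}
⟦card⟧ = {2, 4, 5, 6, 8, 9, 10, 11, 12, 13}
… ∩ ⟦in 2⟧ = {2, 4, 5, 6, 8, 9, 10, 11, 12, 13} ∩ {1, 3, 4, 5, 10, 11, 12, 14} = {4, 5, 10, 11, 12}
… ∩ ⟦that broke⟧ = {4, 5, 10, 11, 12} ∩ {1, 2, 3, 4, 6, 7, 9, 11, 13, 14} = {4, 11}
… ∩ ⟦near 7⟧ = {4, 11} ∩ {3, 4, 7, 8, 9, 10, 11, 12, 14} = {4, 11}
… ∩ ⟦large⟧ = {4, 11} ∩ {1, 3, 8, 11, 14} = {11}
⟦large card in 2 that broke near 7⟧ = {11}, so the cardinality is 1.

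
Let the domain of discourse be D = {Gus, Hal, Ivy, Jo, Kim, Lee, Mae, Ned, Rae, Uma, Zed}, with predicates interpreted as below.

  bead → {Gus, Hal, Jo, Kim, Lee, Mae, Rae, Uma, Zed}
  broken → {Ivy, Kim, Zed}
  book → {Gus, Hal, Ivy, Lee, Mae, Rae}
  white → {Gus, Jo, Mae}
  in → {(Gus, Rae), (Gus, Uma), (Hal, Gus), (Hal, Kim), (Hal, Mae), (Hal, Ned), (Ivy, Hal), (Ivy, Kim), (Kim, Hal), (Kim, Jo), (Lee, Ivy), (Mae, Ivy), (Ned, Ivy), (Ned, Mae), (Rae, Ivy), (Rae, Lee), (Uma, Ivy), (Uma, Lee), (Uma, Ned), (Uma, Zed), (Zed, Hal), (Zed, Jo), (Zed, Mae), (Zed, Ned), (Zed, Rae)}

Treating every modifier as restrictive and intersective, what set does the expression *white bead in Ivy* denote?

{Mae}

⟦in Ivy⟧ = {x : ⟨x, Ivy⟩ ∈ ⟦in⟧} = {Lee, Mae, Ned, Rae, Uma}
⟦bead⟧ = {Gus, Hal, Jo, Kim, Lee, Mae, Rae, Uma, Zed}
… ∩ ⟦in Ivy⟧ = {Gus, Hal, Jo, Kim, Lee, Mae, Rae, Uma, Zed} ∩ {Lee, Mae, Ned, Rae, Uma} = {Lee, Mae, Rae, Uma}
… ∩ ⟦white⟧ = {Lee, Mae, Rae, Uma} ∩ {Gus, Jo, Mae} = {Mae}
So ⟦white bead in Ivy⟧ = {Mae}.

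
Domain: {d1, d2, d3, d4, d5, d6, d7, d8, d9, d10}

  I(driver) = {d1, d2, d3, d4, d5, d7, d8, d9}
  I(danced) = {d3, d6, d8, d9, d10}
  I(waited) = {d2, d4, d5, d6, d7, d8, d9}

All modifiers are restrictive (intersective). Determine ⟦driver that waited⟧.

{d2, d4, d5, d7, d8, d9}

⟦that waited⟧ = ⟦waited⟧ = {d2, d4, d5, d6, d7, d8, d9}
⟦driver⟧ = {d1, d2, d3, d4, d5, d7, d8, d9}
… ∩ ⟦that waited⟧ = {d1, d2, d3, d4, d5, d7, d8, d9} ∩ {d2, d4, d5, d6, d7, d8, d9} = {d2, d4, d5, d7, d8, d9}
So ⟦driver that waited⟧ = {d2, d4, d5, d7, d8, d9}.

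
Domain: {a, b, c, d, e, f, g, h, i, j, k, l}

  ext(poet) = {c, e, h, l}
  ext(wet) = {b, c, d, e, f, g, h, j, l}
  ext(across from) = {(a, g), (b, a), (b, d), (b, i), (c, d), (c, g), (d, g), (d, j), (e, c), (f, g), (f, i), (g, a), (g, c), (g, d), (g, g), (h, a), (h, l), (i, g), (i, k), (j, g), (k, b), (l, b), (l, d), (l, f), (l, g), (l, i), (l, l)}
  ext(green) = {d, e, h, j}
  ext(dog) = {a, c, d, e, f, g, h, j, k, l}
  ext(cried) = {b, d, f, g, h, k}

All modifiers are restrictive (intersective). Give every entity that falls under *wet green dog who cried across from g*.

⟦who cried⟧ = ⟦cried⟧ = {b, d, f, g, h, k}
⟦across from g⟧ = {x : ⟨x, g⟩ ∈ ⟦across from⟧} = {a, c, d, f, g, i, j, l}
⟦dog⟧ = {a, c, d, e, f, g, h, j, k, l}
… ∩ ⟦who cried⟧ = {a, c, d, e, f, g, h, j, k, l} ∩ {b, d, f, g, h, k} = {d, f, g, h, k}
… ∩ ⟦across from g⟧ = {d, f, g, h, k} ∩ {a, c, d, f, g, i, j, l} = {d, f, g}
… ∩ ⟦wet⟧ = {d, f, g} ∩ {b, c, d, e, f, g, h, j, l} = {d, f, g}
… ∩ ⟦green⟧ = {d, f, g} ∩ {d, e, h, j} = {d}
So ⟦wet green dog who cried across from g⟧ = {d}.

{d}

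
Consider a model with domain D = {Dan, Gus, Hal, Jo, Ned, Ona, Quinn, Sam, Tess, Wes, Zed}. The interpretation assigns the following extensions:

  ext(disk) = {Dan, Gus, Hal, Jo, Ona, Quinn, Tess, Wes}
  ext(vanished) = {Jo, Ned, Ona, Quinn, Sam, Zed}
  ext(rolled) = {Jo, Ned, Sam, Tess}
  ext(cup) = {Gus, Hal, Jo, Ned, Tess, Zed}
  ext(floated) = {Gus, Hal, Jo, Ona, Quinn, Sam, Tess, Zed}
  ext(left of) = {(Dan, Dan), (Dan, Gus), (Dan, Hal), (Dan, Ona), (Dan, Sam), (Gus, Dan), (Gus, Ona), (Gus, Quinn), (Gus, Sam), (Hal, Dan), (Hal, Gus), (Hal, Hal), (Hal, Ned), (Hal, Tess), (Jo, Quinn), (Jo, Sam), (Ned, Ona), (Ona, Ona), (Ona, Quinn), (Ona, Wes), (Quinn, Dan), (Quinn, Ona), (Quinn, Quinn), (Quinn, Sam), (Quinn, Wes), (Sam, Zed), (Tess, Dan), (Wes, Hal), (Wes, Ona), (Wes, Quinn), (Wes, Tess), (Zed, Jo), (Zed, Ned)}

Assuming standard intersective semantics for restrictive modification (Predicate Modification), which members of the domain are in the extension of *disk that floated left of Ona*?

{Gus, Ona, Quinn}

⟦that floated⟧ = ⟦floated⟧ = {Gus, Hal, Jo, Ona, Quinn, Sam, Tess, Zed}
⟦left of Ona⟧ = {x : ⟨x, Ona⟩ ∈ ⟦left of⟧} = {Dan, Gus, Ned, Ona, Quinn, Wes}
⟦disk⟧ = {Dan, Gus, Hal, Jo, Ona, Quinn, Tess, Wes}
… ∩ ⟦that floated⟧ = {Dan, Gus, Hal, Jo, Ona, Quinn, Tess, Wes} ∩ {Gus, Hal, Jo, Ona, Quinn, Sam, Tess, Zed} = {Gus, Hal, Jo, Ona, Quinn, Tess}
… ∩ ⟦left of Ona⟧ = {Gus, Hal, Jo, Ona, Quinn, Tess} ∩ {Dan, Gus, Ned, Ona, Quinn, Wes} = {Gus, Ona, Quinn}
So ⟦disk that floated left of Ona⟧ = {Gus, Ona, Quinn}.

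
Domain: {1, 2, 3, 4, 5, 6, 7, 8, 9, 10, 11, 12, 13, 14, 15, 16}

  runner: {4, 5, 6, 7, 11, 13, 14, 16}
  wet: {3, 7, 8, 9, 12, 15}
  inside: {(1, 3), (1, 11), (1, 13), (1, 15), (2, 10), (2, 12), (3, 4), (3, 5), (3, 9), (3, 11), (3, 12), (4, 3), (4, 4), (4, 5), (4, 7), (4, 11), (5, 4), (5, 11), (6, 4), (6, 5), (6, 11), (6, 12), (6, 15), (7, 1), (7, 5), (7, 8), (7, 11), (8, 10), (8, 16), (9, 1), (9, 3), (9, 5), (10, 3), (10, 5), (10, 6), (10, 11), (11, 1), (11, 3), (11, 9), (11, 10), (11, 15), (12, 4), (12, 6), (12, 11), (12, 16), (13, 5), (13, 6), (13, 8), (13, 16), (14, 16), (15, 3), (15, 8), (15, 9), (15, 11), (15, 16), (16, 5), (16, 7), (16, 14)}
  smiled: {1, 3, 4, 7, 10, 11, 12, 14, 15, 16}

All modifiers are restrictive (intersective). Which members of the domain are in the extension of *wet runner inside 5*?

⟦inside 5⟧ = {x : ⟨x, 5⟩ ∈ ⟦inside⟧} = {3, 4, 6, 7, 9, 10, 13, 16}
⟦runner⟧ = {4, 5, 6, 7, 11, 13, 14, 16}
… ∩ ⟦inside 5⟧ = {4, 5, 6, 7, 11, 13, 14, 16} ∩ {3, 4, 6, 7, 9, 10, 13, 16} = {4, 6, 7, 13, 16}
… ∩ ⟦wet⟧ = {4, 6, 7, 13, 16} ∩ {3, 7, 8, 9, 12, 15} = {7}
So ⟦wet runner inside 5⟧ = {7}.

{7}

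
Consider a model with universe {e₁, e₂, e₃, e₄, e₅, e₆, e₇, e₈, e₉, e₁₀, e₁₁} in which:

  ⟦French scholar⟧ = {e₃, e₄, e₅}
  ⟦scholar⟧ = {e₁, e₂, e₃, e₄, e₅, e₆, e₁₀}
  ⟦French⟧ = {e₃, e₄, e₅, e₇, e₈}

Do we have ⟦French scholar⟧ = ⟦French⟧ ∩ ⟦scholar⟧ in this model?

yes

⟦French⟧ ∩ ⟦scholar⟧ = {e₃, e₄, e₅, e₇, e₈} ∩ {e₁, e₂, e₃, e₄, e₅, e₆, e₁₀} = {e₃, e₄, e₅}
Observed ⟦French scholar⟧ = {e₃, e₄, e₅}.
These coincide, so the modifier is intersective here.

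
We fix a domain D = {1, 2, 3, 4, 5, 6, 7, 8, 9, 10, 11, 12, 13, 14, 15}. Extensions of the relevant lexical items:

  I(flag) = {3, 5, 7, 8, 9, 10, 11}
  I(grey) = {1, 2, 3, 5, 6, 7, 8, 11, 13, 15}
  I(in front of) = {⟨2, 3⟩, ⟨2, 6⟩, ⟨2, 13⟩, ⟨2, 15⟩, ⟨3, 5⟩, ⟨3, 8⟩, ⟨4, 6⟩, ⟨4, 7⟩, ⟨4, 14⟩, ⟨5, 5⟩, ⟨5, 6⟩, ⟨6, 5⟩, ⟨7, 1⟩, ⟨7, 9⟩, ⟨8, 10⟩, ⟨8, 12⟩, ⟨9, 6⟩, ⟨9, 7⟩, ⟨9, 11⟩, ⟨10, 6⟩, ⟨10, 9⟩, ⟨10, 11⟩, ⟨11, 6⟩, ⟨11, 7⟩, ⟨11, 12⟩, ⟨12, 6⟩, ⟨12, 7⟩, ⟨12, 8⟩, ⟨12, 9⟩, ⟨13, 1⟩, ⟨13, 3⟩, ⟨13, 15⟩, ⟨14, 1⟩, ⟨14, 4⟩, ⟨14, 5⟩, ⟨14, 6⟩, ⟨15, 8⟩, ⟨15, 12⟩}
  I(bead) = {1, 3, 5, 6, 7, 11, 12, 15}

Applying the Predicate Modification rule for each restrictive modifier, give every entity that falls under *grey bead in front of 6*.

⟦in front of 6⟧ = {x : ⟨x, 6⟩ ∈ ⟦in front of⟧} = {2, 4, 5, 9, 10, 11, 12, 14}
⟦bead⟧ = {1, 3, 5, 6, 7, 11, 12, 15}
… ∩ ⟦in front of 6⟧ = {1, 3, 5, 6, 7, 11, 12, 15} ∩ {2, 4, 5, 9, 10, 11, 12, 14} = {5, 11, 12}
… ∩ ⟦grey⟧ = {5, 11, 12} ∩ {1, 2, 3, 5, 6, 7, 8, 11, 13, 15} = {5, 11}
So ⟦grey bead in front of 6⟧ = {5, 11}.

{5, 11}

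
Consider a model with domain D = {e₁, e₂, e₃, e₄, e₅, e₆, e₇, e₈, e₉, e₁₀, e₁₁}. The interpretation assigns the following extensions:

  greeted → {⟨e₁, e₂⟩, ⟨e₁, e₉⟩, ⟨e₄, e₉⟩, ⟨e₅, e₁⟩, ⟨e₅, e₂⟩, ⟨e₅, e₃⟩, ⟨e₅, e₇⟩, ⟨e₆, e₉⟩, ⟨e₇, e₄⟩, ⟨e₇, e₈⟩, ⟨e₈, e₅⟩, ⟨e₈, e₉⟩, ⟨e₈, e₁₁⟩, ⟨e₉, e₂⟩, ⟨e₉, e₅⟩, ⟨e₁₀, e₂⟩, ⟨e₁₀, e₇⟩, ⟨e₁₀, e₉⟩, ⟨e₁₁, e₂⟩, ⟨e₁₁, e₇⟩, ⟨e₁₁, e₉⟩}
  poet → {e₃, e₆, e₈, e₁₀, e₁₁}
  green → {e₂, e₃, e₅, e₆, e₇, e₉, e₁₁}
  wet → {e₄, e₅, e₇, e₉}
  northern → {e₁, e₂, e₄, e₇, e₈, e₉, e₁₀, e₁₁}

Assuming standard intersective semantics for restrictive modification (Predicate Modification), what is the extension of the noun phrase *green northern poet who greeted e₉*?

{e₁₁}

⟦who greeted e₉⟧ = {x : ⟨x, e₉⟩ ∈ ⟦greeted⟧} = {e₁, e₄, e₆, e₈, e₁₀, e₁₁}
⟦poet⟧ = {e₃, e₆, e₈, e₁₀, e₁₁}
… ∩ ⟦who greeted e₉⟧ = {e₃, e₆, e₈, e₁₀, e₁₁} ∩ {e₁, e₄, e₆, e₈, e₁₀, e₁₁} = {e₆, e₈, e₁₀, e₁₁}
… ∩ ⟦green⟧ = {e₆, e₈, e₁₀, e₁₁} ∩ {e₂, e₃, e₅, e₆, e₇, e₉, e₁₁} = {e₆, e₁₁}
… ∩ ⟦northern⟧ = {e₆, e₁₁} ∩ {e₁, e₂, e₄, e₇, e₈, e₉, e₁₀, e₁₁} = {e₁₁}
So ⟦green northern poet who greeted e₉⟧ = {e₁₁}.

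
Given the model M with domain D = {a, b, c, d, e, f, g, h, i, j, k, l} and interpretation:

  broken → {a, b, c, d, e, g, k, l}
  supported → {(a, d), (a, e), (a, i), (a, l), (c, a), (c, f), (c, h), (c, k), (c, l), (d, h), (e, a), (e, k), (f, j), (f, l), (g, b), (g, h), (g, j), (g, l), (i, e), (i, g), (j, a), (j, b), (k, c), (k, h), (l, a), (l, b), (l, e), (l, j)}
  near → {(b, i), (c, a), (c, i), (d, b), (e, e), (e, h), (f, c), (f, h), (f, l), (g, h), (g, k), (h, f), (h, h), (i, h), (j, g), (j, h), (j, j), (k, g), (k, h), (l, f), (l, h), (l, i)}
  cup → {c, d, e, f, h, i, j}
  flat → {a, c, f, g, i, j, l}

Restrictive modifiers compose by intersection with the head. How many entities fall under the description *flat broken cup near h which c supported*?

0

⟦near h⟧ = {x : ⟨x, h⟩ ∈ ⟦near⟧} = {e, f, g, h, i, j, k, l}
⟦which c supported⟧ = {x : ⟨c, x⟩ ∈ ⟦supported⟧} = {a, f, h, k, l}
⟦cup⟧ = {c, d, e, f, h, i, j}
… ∩ ⟦near h⟧ = {c, d, e, f, h, i, j} ∩ {e, f, g, h, i, j, k, l} = {e, f, h, i, j}
… ∩ ⟦which c supported⟧ = {e, f, h, i, j} ∩ {a, f, h, k, l} = {f, h}
… ∩ ⟦flat⟧ = {f, h} ∩ {a, c, f, g, i, j, l} = {f}
… ∩ ⟦broken⟧ = {f} ∩ {a, b, c, d, e, g, k, l} = ∅
⟦flat broken cup near h which c supported⟧ = ∅, so the cardinality is 0.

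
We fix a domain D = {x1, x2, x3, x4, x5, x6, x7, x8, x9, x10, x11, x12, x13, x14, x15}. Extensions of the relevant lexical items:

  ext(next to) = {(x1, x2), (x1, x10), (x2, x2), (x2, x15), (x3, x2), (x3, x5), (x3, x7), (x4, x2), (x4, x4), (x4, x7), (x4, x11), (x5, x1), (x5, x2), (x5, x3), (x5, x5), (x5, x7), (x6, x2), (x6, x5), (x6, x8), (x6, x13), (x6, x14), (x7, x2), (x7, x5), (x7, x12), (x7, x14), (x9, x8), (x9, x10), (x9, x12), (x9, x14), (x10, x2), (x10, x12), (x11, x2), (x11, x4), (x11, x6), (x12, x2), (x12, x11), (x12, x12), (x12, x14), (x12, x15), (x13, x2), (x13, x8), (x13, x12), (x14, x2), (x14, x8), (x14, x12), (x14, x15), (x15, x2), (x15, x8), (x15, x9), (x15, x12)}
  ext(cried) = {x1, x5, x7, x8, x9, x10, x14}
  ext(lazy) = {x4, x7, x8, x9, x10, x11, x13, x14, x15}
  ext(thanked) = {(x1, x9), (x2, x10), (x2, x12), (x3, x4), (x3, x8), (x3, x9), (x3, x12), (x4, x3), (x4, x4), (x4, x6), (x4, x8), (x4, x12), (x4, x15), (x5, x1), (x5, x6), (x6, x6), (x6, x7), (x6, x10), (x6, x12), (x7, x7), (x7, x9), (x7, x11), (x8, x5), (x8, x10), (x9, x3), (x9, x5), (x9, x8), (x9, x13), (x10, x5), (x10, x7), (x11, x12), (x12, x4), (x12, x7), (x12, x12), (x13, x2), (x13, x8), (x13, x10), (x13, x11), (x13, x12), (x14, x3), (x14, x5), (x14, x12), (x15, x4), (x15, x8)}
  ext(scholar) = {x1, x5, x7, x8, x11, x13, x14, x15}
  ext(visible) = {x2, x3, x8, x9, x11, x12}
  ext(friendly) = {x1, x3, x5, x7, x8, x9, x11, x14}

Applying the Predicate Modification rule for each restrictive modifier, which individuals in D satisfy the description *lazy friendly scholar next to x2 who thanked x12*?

{x11, x14}

⟦next to x2⟧ = {x : ⟨x, x2⟩ ∈ ⟦next to⟧} = {x1, x2, x3, x4, x5, x6, x7, x10, x11, x12, x13, x14, x15}
⟦who thanked x12⟧ = {x : ⟨x, x12⟩ ∈ ⟦thanked⟧} = {x2, x3, x4, x6, x11, x12, x13, x14}
⟦scholar⟧ = {x1, x5, x7, x8, x11, x13, x14, x15}
… ∩ ⟦next to x2⟧ = {x1, x5, x7, x8, x11, x13, x14, x15} ∩ {x1, x2, x3, x4, x5, x6, x7, x10, x11, x12, x13, x14, x15} = {x1, x5, x7, x11, x13, x14, x15}
… ∩ ⟦who thanked x12⟧ = {x1, x5, x7, x11, x13, x14, x15} ∩ {x2, x3, x4, x6, x11, x12, x13, x14} = {x11, x13, x14}
… ∩ ⟦lazy⟧ = {x11, x13, x14} ∩ {x4, x7, x8, x9, x10, x11, x13, x14, x15} = {x11, x13, x14}
… ∩ ⟦friendly⟧ = {x11, x13, x14} ∩ {x1, x3, x5, x7, x8, x9, x11, x14} = {x11, x14}
So ⟦lazy friendly scholar next to x2 who thanked x12⟧ = {x11, x14}.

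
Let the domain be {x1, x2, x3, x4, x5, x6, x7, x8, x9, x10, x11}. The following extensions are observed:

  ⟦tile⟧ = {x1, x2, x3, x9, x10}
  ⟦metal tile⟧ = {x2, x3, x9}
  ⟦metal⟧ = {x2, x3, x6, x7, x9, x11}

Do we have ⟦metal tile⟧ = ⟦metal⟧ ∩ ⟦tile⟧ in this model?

⟦metal⟧ ∩ ⟦tile⟧ = {x2, x3, x6, x7, x9, x11} ∩ {x1, x2, x3, x9, x10} = {x2, x3, x9}
Observed ⟦metal tile⟧ = {x2, x3, x9}.
These coincide, so the modifier is intersective here.

yes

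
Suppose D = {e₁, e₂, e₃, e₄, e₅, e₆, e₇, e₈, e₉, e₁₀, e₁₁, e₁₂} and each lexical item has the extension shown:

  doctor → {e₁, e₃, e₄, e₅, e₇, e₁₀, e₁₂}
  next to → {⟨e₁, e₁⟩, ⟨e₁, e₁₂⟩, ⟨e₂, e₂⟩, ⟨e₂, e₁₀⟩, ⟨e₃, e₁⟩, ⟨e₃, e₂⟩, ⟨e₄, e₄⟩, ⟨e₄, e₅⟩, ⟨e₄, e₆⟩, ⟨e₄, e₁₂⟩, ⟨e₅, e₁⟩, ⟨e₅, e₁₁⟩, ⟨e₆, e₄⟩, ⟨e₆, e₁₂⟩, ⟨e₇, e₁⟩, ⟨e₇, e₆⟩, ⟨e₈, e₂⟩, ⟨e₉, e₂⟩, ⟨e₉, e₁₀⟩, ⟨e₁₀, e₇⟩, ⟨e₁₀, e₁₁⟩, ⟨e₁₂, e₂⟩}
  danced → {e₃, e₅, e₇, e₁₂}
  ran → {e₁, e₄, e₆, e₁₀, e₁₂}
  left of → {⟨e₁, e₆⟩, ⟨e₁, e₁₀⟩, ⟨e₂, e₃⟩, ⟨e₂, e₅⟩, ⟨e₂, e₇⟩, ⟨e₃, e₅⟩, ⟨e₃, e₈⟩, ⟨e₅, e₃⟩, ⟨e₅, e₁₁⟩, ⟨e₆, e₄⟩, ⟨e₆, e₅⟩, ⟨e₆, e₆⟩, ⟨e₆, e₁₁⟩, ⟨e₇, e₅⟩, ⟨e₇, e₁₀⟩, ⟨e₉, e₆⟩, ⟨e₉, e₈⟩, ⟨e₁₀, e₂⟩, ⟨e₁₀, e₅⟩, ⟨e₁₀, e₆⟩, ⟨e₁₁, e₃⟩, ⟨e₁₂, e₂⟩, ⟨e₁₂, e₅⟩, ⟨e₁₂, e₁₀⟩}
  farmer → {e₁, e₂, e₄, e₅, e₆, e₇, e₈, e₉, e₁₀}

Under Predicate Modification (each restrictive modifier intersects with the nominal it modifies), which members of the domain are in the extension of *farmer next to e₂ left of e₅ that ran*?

{ }

⟦next to e₂⟧ = {x : ⟨x, e₂⟩ ∈ ⟦next to⟧} = {e₂, e₃, e₈, e₉, e₁₂}
⟦left of e₅⟧ = {x : ⟨x, e₅⟩ ∈ ⟦left of⟧} = {e₂, e₃, e₆, e₇, e₁₀, e₁₂}
⟦that ran⟧ = ⟦ran⟧ = {e₁, e₄, e₆, e₁₀, e₁₂}
⟦farmer⟧ = {e₁, e₂, e₄, e₅, e₆, e₇, e₈, e₉, e₁₀}
… ∩ ⟦next to e₂⟧ = {e₁, e₂, e₄, e₅, e₆, e₇, e₈, e₉, e₁₀} ∩ {e₂, e₃, e₈, e₉, e₁₂} = {e₂, e₈, e₉}
… ∩ ⟦left of e₅⟧ = {e₂, e₈, e₉} ∩ {e₂, e₃, e₆, e₇, e₁₀, e₁₂} = {e₂}
… ∩ ⟦that ran⟧ = {e₂} ∩ {e₁, e₄, e₆, e₁₀, e₁₂} = ∅
So ⟦farmer next to e₂ left of e₅ that ran⟧ = { }.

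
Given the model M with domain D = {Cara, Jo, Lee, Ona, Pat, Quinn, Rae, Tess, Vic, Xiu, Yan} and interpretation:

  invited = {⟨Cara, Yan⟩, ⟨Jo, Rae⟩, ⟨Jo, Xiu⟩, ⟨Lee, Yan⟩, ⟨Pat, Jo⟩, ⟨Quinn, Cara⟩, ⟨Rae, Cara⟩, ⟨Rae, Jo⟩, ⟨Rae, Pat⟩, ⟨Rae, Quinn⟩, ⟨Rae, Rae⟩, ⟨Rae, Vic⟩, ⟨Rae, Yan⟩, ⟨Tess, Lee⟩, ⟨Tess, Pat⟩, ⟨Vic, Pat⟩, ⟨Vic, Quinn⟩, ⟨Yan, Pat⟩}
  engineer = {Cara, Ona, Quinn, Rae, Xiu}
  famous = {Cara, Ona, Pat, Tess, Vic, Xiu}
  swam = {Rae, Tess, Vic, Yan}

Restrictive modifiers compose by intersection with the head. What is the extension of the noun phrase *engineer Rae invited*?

{Cara, Quinn, Rae}

⟦Rae invited⟧ = {x : ⟨Rae, x⟩ ∈ ⟦invited⟧} = {Cara, Jo, Pat, Quinn, Rae, Vic, Yan}
⟦engineer⟧ = {Cara, Ona, Quinn, Rae, Xiu}
… ∩ ⟦Rae invited⟧ = {Cara, Ona, Quinn, Rae, Xiu} ∩ {Cara, Jo, Pat, Quinn, Rae, Vic, Yan} = {Cara, Quinn, Rae}
So ⟦engineer Rae invited⟧ = {Cara, Quinn, Rae}.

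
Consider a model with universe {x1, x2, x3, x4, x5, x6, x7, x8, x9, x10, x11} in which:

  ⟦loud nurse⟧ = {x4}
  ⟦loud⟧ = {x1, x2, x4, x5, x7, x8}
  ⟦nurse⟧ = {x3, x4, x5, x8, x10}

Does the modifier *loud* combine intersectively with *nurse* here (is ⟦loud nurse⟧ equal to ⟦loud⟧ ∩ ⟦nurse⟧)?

no

⟦loud⟧ ∩ ⟦nurse⟧ = {x1, x2, x4, x5, x7, x8} ∩ {x3, x4, x5, x8, x10} = {x4, x5, x8}
Observed ⟦loud nurse⟧ = {x4}.
These differ, so the modifier is not intersective in this model.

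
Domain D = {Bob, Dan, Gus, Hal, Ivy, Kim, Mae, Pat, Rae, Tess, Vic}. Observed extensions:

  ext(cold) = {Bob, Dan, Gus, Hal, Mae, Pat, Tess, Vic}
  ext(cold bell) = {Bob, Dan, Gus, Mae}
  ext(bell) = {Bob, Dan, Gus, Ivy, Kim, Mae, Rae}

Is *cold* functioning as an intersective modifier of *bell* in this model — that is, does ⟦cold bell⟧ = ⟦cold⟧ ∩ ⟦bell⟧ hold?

⟦cold⟧ ∩ ⟦bell⟧ = {Bob, Dan, Gus, Hal, Mae, Pat, Tess, Vic} ∩ {Bob, Dan, Gus, Ivy, Kim, Mae, Rae} = {Bob, Dan, Gus, Mae}
Observed ⟦cold bell⟧ = {Bob, Dan, Gus, Mae}.
These coincide, so the modifier is intersective here.

yes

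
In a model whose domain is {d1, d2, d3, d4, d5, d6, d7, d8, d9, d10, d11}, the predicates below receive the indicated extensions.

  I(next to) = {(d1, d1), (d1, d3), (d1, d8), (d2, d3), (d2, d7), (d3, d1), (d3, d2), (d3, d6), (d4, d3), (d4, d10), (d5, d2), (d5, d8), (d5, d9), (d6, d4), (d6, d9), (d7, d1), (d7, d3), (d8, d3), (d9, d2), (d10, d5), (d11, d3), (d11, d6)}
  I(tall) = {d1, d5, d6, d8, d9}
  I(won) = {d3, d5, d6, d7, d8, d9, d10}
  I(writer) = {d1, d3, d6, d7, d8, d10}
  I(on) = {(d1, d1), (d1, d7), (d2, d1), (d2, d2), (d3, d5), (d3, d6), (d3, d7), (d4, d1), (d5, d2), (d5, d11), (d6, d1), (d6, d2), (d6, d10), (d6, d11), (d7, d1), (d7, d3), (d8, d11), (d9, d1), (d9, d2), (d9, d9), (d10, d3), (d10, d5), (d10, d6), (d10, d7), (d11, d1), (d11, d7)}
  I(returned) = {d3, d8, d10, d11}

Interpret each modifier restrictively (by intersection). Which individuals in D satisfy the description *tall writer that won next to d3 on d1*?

{ }

⟦that won⟧ = ⟦won⟧ = {d3, d5, d6, d7, d8, d9, d10}
⟦next to d3⟧ = {x : ⟨x, d3⟩ ∈ ⟦next to⟧} = {d1, d2, d4, d7, d8, d11}
⟦on d1⟧ = {x : ⟨x, d1⟩ ∈ ⟦on⟧} = {d1, d2, d4, d6, d7, d9, d11}
⟦writer⟧ = {d1, d3, d6, d7, d8, d10}
… ∩ ⟦that won⟧ = {d1, d3, d6, d7, d8, d10} ∩ {d3, d5, d6, d7, d8, d9, d10} = {d3, d6, d7, d8, d10}
… ∩ ⟦next to d3⟧ = {d3, d6, d7, d8, d10} ∩ {d1, d2, d4, d7, d8, d11} = {d7, d8}
… ∩ ⟦on d1⟧ = {d7, d8} ∩ {d1, d2, d4, d6, d7, d9, d11} = {d7}
… ∩ ⟦tall⟧ = {d7} ∩ {d1, d5, d6, d8, d9} = ∅
So ⟦tall writer that won next to d3 on d1⟧ = { }.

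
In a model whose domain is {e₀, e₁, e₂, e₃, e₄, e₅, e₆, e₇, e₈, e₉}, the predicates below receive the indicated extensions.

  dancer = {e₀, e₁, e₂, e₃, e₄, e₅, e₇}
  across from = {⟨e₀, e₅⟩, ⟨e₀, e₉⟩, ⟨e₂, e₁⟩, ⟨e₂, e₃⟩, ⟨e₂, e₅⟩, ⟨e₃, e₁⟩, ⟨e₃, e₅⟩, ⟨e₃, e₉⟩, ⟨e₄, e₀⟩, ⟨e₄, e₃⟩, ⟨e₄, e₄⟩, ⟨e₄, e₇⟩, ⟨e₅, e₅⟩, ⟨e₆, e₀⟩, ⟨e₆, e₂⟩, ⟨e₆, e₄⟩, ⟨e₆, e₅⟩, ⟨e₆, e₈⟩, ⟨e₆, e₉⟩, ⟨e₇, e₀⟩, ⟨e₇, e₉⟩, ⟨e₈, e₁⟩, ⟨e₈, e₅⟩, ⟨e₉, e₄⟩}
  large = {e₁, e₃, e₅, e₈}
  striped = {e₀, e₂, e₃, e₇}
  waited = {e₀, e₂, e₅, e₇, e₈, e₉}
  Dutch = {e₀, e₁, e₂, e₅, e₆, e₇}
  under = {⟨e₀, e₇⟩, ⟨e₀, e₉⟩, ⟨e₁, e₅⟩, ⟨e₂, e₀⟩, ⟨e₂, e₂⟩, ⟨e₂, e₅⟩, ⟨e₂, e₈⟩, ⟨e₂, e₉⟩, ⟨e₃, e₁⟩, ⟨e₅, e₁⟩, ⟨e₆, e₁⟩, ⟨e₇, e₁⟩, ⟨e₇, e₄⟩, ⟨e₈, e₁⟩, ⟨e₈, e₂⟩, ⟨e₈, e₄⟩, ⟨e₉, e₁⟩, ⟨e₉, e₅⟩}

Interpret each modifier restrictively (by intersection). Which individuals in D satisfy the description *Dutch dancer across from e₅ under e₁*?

{e₅}

⟦across from e₅⟧ = {x : ⟨x, e₅⟩ ∈ ⟦across from⟧} = {e₀, e₂, e₃, e₅, e₆, e₈}
⟦under e₁⟧ = {x : ⟨x, e₁⟩ ∈ ⟦under⟧} = {e₃, e₅, e₆, e₇, e₈, e₉}
⟦dancer⟧ = {e₀, e₁, e₂, e₃, e₄, e₅, e₇}
… ∩ ⟦across from e₅⟧ = {e₀, e₁, e₂, e₃, e₄, e₅, e₇} ∩ {e₀, e₂, e₃, e₅, e₆, e₈} = {e₀, e₂, e₃, e₅}
… ∩ ⟦under e₁⟧ = {e₀, e₂, e₃, e₅} ∩ {e₃, e₅, e₆, e₇, e₈, e₉} = {e₃, e₅}
… ∩ ⟦Dutch⟧ = {e₃, e₅} ∩ {e₀, e₁, e₂, e₅, e₆, e₇} = {e₅}
So ⟦Dutch dancer across from e₅ under e₁⟧ = {e₅}.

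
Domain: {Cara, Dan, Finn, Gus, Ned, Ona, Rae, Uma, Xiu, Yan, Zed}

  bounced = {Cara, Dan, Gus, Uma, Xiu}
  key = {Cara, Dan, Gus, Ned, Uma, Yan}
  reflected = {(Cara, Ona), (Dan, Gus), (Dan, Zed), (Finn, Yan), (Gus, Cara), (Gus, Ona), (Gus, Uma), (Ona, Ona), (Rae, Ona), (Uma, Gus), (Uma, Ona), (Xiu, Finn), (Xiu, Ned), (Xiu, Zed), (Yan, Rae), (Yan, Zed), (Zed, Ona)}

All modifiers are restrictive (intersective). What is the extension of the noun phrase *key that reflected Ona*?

⟦that reflected Ona⟧ = {x : ⟨x, Ona⟩ ∈ ⟦reflected⟧} = {Cara, Gus, Ona, Rae, Uma, Zed}
⟦key⟧ = {Cara, Dan, Gus, Ned, Uma, Yan}
… ∩ ⟦that reflected Ona⟧ = {Cara, Dan, Gus, Ned, Uma, Yan} ∩ {Cara, Gus, Ona, Rae, Uma, Zed} = {Cara, Gus, Uma}
So ⟦key that reflected Ona⟧ = {Cara, Gus, Uma}.

{Cara, Gus, Uma}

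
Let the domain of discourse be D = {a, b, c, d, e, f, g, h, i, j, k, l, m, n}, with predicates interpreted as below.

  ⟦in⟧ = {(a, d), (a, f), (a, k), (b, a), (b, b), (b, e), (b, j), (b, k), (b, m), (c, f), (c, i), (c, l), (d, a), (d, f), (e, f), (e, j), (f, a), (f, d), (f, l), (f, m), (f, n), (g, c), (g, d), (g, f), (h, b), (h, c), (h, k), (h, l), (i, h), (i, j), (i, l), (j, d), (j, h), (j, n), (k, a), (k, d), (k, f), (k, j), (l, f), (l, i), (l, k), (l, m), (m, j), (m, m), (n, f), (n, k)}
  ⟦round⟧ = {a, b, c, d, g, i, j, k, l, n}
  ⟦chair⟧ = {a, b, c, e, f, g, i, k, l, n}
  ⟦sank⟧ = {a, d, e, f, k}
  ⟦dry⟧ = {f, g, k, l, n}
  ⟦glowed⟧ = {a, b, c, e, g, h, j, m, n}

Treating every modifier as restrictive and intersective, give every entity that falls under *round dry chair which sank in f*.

{k}

⟦which sank⟧ = ⟦sank⟧ = {a, d, e, f, k}
⟦in f⟧ = {x : ⟨x, f⟩ ∈ ⟦in⟧} = {a, c, d, e, g, k, l, n}
⟦chair⟧ = {a, b, c, e, f, g, i, k, l, n}
… ∩ ⟦which sank⟧ = {a, b, c, e, f, g, i, k, l, n} ∩ {a, d, e, f, k} = {a, e, f, k}
… ∩ ⟦in f⟧ = {a, e, f, k} ∩ {a, c, d, e, g, k, l, n} = {a, e, k}
… ∩ ⟦round⟧ = {a, e, k} ∩ {a, b, c, d, g, i, j, k, l, n} = {a, k}
… ∩ ⟦dry⟧ = {a, k} ∩ {f, g, k, l, n} = {k}
So ⟦round dry chair which sank in f⟧ = {k}.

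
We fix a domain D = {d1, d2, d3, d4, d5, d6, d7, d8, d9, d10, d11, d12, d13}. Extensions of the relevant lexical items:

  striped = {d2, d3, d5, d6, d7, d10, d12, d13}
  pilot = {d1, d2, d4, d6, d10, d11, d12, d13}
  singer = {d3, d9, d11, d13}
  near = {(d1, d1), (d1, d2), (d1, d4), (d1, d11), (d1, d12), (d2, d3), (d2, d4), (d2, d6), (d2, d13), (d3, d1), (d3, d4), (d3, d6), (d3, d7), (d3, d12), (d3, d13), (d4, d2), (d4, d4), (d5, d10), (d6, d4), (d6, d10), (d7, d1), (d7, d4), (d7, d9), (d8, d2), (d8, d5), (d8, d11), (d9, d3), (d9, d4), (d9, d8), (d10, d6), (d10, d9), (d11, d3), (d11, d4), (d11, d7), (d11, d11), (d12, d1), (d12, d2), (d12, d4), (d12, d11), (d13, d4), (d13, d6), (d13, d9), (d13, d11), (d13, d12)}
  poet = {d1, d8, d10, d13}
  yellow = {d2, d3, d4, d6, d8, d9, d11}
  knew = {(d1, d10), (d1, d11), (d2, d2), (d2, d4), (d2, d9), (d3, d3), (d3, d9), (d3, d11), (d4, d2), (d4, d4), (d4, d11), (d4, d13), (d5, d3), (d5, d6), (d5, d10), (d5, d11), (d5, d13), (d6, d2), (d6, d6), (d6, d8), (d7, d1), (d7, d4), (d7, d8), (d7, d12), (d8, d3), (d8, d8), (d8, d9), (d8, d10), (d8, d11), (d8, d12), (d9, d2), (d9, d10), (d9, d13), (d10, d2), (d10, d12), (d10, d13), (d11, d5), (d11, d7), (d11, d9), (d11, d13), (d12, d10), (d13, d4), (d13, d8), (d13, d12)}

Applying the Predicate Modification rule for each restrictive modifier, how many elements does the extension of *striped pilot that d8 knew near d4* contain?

1

⟦that d8 knew⟧ = {x : ⟨d8, x⟩ ∈ ⟦knew⟧} = {d3, d8, d9, d10, d11, d12}
⟦near d4⟧ = {x : ⟨x, d4⟩ ∈ ⟦near⟧} = {d1, d2, d3, d4, d6, d7, d9, d11, d12, d13}
⟦pilot⟧ = {d1, d2, d4, d6, d10, d11, d12, d13}
… ∩ ⟦that d8 knew⟧ = {d1, d2, d4, d6, d10, d11, d12, d13} ∩ {d3, d8, d9, d10, d11, d12} = {d10, d11, d12}
… ∩ ⟦near d4⟧ = {d10, d11, d12} ∩ {d1, d2, d3, d4, d6, d7, d9, d11, d12, d13} = {d11, d12}
… ∩ ⟦striped⟧ = {d11, d12} ∩ {d2, d3, d5, d6, d7, d10, d12, d13} = {d12}
⟦striped pilot that d8 knew near d4⟧ = {d12}, so the cardinality is 1.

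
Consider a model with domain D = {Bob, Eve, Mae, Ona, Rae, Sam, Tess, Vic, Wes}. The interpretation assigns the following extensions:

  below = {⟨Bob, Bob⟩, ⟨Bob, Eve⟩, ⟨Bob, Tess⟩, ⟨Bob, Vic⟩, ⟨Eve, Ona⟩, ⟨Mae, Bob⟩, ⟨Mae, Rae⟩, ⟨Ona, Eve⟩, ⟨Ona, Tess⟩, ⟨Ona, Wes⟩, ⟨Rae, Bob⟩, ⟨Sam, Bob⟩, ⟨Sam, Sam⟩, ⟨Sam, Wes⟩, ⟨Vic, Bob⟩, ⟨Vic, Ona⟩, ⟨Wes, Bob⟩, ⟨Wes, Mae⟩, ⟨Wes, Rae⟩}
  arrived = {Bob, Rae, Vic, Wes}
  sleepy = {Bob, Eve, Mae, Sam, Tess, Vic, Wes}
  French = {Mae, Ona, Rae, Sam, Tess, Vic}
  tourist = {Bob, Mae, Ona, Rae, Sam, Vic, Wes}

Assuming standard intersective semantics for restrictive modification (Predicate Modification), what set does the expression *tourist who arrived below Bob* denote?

⟦who arrived⟧ = ⟦arrived⟧ = {Bob, Rae, Vic, Wes}
⟦below Bob⟧ = {x : ⟨x, Bob⟩ ∈ ⟦below⟧} = {Bob, Mae, Rae, Sam, Vic, Wes}
⟦tourist⟧ = {Bob, Mae, Ona, Rae, Sam, Vic, Wes}
… ∩ ⟦who arrived⟧ = {Bob, Mae, Ona, Rae, Sam, Vic, Wes} ∩ {Bob, Rae, Vic, Wes} = {Bob, Rae, Vic, Wes}
… ∩ ⟦below Bob⟧ = {Bob, Rae, Vic, Wes} ∩ {Bob, Mae, Rae, Sam, Vic, Wes} = {Bob, Rae, Vic, Wes}
So ⟦tourist who arrived below Bob⟧ = {Bob, Rae, Vic, Wes}.

{Bob, Rae, Vic, Wes}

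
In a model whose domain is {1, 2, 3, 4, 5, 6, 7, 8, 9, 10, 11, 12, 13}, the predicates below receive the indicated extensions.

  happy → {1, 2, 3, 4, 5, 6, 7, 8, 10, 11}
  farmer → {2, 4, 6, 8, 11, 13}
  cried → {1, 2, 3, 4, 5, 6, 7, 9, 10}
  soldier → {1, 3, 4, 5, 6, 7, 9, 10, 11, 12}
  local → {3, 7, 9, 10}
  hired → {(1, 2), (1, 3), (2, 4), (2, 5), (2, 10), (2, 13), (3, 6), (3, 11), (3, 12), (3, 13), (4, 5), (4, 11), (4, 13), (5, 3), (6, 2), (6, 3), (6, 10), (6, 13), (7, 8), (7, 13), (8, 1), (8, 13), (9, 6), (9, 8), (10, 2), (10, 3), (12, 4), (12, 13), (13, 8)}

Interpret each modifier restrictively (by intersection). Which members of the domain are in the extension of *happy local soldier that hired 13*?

⟦that hired 13⟧ = {x : ⟨x, 13⟩ ∈ ⟦hired⟧} = {2, 3, 4, 6, 7, 8, 12}
⟦soldier⟧ = {1, 3, 4, 5, 6, 7, 9, 10, 11, 12}
… ∩ ⟦that hired 13⟧ = {1, 3, 4, 5, 6, 7, 9, 10, 11, 12} ∩ {2, 3, 4, 6, 7, 8, 12} = {3, 4, 6, 7, 12}
… ∩ ⟦happy⟧ = {3, 4, 6, 7, 12} ∩ {1, 2, 3, 4, 5, 6, 7, 8, 10, 11} = {3, 4, 6, 7}
… ∩ ⟦local⟧ = {3, 4, 6, 7} ∩ {3, 7, 9, 10} = {3, 7}
So ⟦happy local soldier that hired 13⟧ = {3, 7}.

{3, 7}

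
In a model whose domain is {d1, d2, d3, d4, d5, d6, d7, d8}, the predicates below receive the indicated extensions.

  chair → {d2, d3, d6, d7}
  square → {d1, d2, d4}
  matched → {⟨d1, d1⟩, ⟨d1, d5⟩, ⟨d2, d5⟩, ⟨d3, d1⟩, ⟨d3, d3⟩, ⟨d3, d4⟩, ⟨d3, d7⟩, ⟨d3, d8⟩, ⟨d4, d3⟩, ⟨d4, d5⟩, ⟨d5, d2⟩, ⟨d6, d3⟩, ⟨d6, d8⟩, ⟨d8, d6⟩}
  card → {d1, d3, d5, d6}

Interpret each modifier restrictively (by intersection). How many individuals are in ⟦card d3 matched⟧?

⟦d3 matched⟧ = {x : ⟨d3, x⟩ ∈ ⟦matched⟧} = {d1, d3, d4, d7, d8}
⟦card⟧ = {d1, d3, d5, d6}
… ∩ ⟦d3 matched⟧ = {d1, d3, d5, d6} ∩ {d1, d3, d4, d7, d8} = {d1, d3}
⟦card d3 matched⟧ = {d1, d3}, so the cardinality is 2.

2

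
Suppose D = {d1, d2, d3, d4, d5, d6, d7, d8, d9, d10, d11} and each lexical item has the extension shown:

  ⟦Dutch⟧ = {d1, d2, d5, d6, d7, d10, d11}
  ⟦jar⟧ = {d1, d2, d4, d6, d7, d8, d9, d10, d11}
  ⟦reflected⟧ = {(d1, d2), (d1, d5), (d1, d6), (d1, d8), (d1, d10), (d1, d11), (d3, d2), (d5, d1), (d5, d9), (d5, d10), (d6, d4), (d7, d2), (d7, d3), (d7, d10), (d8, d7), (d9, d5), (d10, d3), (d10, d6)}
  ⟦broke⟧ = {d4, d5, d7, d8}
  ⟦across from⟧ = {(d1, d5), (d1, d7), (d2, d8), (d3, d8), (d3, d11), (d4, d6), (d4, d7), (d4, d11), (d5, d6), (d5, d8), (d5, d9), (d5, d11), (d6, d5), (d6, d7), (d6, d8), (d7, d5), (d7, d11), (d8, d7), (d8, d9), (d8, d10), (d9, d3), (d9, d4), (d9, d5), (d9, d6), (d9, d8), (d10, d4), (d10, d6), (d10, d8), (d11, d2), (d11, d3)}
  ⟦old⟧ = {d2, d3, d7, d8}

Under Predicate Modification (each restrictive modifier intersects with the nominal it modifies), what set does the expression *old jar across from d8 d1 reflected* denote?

{d2}

⟦across from d8⟧ = {x : ⟨x, d8⟩ ∈ ⟦across from⟧} = {d2, d3, d5, d6, d9, d10}
⟦d1 reflected⟧ = {x : ⟨d1, x⟩ ∈ ⟦reflected⟧} = {d2, d5, d6, d8, d10, d11}
⟦jar⟧ = {d1, d2, d4, d6, d7, d8, d9, d10, d11}
… ∩ ⟦across from d8⟧ = {d1, d2, d4, d6, d7, d8, d9, d10, d11} ∩ {d2, d3, d5, d6, d9, d10} = {d2, d6, d9, d10}
… ∩ ⟦d1 reflected⟧ = {d2, d6, d9, d10} ∩ {d2, d5, d6, d8, d10, d11} = {d2, d6, d10}
… ∩ ⟦old⟧ = {d2, d6, d10} ∩ {d2, d3, d7, d8} = {d2}
So ⟦old jar across from d8 d1 reflected⟧ = {d2}.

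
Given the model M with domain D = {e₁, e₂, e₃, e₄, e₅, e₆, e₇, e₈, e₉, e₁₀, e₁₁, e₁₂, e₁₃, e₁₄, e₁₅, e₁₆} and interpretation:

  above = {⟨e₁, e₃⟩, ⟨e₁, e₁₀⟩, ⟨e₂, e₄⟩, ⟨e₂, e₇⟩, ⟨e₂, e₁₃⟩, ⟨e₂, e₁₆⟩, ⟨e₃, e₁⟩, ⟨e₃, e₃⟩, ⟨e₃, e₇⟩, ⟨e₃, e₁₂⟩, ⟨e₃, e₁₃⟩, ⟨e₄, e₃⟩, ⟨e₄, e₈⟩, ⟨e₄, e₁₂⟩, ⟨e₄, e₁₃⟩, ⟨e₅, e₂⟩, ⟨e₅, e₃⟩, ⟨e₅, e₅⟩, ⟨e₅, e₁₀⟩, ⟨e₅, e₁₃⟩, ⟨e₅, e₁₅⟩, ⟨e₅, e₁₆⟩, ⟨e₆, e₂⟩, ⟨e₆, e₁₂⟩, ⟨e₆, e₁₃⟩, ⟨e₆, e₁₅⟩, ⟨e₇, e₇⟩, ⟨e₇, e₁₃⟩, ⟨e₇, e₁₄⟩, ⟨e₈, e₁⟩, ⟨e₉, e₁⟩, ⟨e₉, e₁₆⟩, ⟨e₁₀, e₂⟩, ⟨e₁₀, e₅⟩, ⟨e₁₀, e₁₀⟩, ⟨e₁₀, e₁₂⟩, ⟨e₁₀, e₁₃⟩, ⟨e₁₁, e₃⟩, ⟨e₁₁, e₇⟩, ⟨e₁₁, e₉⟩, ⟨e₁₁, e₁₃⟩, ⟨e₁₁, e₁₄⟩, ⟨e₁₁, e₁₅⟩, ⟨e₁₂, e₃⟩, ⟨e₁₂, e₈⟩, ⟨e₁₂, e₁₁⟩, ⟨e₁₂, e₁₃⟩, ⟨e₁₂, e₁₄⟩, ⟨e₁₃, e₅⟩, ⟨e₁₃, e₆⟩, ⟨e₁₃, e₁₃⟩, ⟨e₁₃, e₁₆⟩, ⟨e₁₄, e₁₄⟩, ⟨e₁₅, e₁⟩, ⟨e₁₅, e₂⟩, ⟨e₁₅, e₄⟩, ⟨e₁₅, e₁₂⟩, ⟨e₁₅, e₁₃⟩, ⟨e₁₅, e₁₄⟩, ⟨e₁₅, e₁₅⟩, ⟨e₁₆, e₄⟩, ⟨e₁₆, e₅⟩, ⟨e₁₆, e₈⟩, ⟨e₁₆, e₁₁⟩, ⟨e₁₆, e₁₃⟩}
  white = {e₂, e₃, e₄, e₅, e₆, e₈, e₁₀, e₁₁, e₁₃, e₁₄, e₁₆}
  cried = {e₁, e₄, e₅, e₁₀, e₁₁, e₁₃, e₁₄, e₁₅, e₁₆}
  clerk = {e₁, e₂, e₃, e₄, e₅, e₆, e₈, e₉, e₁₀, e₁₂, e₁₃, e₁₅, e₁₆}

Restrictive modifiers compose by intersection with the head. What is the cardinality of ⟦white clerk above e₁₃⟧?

8

⟦above e₁₃⟧ = {x : ⟨x, e₁₃⟩ ∈ ⟦above⟧} = {e₂, e₃, e₄, e₅, e₆, e₇, e₁₀, e₁₁, e₁₂, e₁₃, e₁₅, e₁₆}
⟦clerk⟧ = {e₁, e₂, e₃, e₄, e₅, e₆, e₈, e₉, e₁₀, e₁₂, e₁₃, e₁₅, e₁₆}
… ∩ ⟦above e₁₃⟧ = {e₁, e₂, e₃, e₄, e₅, e₆, e₈, e₉, e₁₀, e₁₂, e₁₃, e₁₅, e₁₆} ∩ {e₂, e₃, e₄, e₅, e₆, e₇, e₁₀, e₁₁, e₁₂, e₁₃, e₁₅, e₁₆} = {e₂, e₃, e₄, e₅, e₆, e₁₀, e₁₂, e₁₃, e₁₅, e₁₆}
… ∩ ⟦white⟧ = {e₂, e₃, e₄, e₅, e₆, e₁₀, e₁₂, e₁₃, e₁₅, e₁₆} ∩ {e₂, e₃, e₄, e₅, e₆, e₈, e₁₀, e₁₁, e₁₃, e₁₄, e₁₆} = {e₂, e₃, e₄, e₅, e₆, e₁₀, e₁₃, e₁₆}
⟦white clerk above e₁₃⟧ = {e₂, e₃, e₄, e₅, e₆, e₁₀, e₁₃, e₁₆}, so the cardinality is 8.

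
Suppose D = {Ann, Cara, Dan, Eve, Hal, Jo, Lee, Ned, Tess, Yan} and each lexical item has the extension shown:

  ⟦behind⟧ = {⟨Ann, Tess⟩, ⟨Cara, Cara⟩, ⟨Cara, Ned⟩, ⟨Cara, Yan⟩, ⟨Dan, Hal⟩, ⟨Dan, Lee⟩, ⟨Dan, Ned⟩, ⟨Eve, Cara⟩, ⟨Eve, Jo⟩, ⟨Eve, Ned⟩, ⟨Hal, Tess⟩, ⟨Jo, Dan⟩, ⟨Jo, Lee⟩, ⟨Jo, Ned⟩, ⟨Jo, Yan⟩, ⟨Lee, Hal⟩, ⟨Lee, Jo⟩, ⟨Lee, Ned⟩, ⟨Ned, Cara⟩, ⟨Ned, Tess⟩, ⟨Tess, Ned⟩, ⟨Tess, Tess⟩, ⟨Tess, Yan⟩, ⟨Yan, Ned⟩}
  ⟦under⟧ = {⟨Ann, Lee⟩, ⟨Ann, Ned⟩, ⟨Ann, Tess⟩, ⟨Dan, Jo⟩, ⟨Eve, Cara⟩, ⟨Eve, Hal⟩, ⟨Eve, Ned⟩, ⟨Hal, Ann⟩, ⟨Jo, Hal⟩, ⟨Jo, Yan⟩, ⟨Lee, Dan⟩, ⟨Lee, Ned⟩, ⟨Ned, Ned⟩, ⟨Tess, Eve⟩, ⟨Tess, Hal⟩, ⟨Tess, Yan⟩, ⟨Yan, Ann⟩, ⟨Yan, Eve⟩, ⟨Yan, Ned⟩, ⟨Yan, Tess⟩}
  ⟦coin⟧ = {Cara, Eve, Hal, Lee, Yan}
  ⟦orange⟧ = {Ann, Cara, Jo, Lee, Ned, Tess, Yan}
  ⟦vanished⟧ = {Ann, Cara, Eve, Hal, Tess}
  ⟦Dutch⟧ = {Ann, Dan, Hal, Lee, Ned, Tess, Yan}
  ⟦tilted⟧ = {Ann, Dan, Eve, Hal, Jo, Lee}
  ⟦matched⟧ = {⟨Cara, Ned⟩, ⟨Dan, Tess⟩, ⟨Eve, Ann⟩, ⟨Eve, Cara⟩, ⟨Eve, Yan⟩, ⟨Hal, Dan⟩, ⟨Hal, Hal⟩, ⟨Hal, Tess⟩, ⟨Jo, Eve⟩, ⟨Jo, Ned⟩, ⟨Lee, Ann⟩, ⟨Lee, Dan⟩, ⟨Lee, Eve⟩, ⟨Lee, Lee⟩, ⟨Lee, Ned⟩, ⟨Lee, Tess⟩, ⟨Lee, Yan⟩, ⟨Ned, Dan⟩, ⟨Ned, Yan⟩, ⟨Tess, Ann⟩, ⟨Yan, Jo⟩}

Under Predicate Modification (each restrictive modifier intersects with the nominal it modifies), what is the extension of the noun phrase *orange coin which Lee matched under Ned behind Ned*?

⟦which Lee matched⟧ = {x : ⟨Lee, x⟩ ∈ ⟦matched⟧} = {Ann, Dan, Eve, Lee, Ned, Tess, Yan}
⟦under Ned⟧ = {x : ⟨x, Ned⟩ ∈ ⟦under⟧} = {Ann, Eve, Lee, Ned, Yan}
⟦behind Ned⟧ = {x : ⟨x, Ned⟩ ∈ ⟦behind⟧} = {Cara, Dan, Eve, Jo, Lee, Tess, Yan}
⟦coin⟧ = {Cara, Eve, Hal, Lee, Yan}
… ∩ ⟦which Lee matched⟧ = {Cara, Eve, Hal, Lee, Yan} ∩ {Ann, Dan, Eve, Lee, Ned, Tess, Yan} = {Eve, Lee, Yan}
… ∩ ⟦under Ned⟧ = {Eve, Lee, Yan} ∩ {Ann, Eve, Lee, Ned, Yan} = {Eve, Lee, Yan}
… ∩ ⟦behind Ned⟧ = {Eve, Lee, Yan} ∩ {Cara, Dan, Eve, Jo, Lee, Tess, Yan} = {Eve, Lee, Yan}
… ∩ ⟦orange⟧ = {Eve, Lee, Yan} ∩ {Ann, Cara, Jo, Lee, Ned, Tess, Yan} = {Lee, Yan}
So ⟦orange coin which Lee matched under Ned behind Ned⟧ = {Lee, Yan}.

{Lee, Yan}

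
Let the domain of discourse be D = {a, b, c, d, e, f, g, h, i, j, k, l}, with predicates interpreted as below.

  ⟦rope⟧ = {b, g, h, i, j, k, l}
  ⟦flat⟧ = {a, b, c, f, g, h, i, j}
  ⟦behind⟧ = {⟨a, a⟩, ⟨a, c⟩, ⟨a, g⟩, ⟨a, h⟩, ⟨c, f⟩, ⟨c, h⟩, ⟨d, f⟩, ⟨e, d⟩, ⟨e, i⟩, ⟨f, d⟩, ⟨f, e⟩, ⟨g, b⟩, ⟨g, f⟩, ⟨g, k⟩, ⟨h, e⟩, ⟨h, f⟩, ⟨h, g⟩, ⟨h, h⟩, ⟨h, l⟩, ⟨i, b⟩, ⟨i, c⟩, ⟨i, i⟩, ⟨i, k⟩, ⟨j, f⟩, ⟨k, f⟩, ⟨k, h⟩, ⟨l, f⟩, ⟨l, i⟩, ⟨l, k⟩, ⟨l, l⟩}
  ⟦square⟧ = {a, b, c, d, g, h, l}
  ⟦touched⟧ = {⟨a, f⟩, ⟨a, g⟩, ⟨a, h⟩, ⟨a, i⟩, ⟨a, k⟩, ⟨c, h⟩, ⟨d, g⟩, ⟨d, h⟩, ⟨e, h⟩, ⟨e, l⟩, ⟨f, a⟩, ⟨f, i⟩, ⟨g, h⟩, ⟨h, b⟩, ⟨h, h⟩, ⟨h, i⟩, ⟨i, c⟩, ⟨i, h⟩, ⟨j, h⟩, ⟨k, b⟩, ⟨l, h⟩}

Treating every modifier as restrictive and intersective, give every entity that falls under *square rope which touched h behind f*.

⟦which touched h⟧ = {x : ⟨x, h⟩ ∈ ⟦touched⟧} = {a, c, d, e, g, h, i, j, l}
⟦behind f⟧ = {x : ⟨x, f⟩ ∈ ⟦behind⟧} = {c, d, g, h, j, k, l}
⟦rope⟧ = {b, g, h, i, j, k, l}
… ∩ ⟦which touched h⟧ = {b, g, h, i, j, k, l} ∩ {a, c, d, e, g, h, i, j, l} = {g, h, i, j, l}
… ∩ ⟦behind f⟧ = {g, h, i, j, l} ∩ {c, d, g, h, j, k, l} = {g, h, j, l}
… ∩ ⟦square⟧ = {g, h, j, l} ∩ {a, b, c, d, g, h, l} = {g, h, l}
So ⟦square rope which touched h behind f⟧ = {g, h, l}.

{g, h, l}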